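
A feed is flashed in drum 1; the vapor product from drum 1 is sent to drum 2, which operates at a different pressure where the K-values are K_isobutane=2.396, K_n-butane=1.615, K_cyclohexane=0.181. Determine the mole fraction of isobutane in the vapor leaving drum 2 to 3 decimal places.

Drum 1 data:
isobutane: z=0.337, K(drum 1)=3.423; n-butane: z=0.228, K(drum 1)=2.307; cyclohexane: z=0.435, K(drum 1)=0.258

y_isobutane (drum 2) = 0.565

Drum 1:
Material balance + equilibrium reduce to Σ zᵢ(Kᵢ−1)/(1+ψ₁(Kᵢ−1)) = 0.
Check two-phase: ΣzᵢKᵢ = 1.792 > 1 and Σzᵢ/Kᵢ = 1.883 > 1, so g(0) = 0.792 > 0 and g(1) = -0.883 < 0.
Iterate (Newton) starting at ψ₁ = 0.5:
  ψ₁ = 0.500: g = 0.0363, g' = -1.152 → ψ₁ = 0.532
  ψ₁ = 0.532: g = -0.0002, g' = -1.167 → ψ₁ = 0.531
Converged at ψ₁ = 0.531.
Drum-1 compositions:
  isobutane: x = 0.147, y = 0.504
  n-butane: x = 0.135, y = 0.310
  cyclohexane: x = 0.718, y = 0.185
Drum-2 feed = drum-1 vapor: z₂ = (0.5043, 0.3104, 0.1853).
Drum 2:
Material balance + equilibrium reduce to Σ zᵢ(Kᵢ−1)/(1+ψ₂(Kᵢ−1)) = 0.
Check two-phase: ΣzᵢKᵢ = 1.743 > 1 and Σzᵢ/Kᵢ = 1.426 > 1, so g(0) = 0.743 > 0 and g(1) = -0.426 < 0.
Newton–Raphson from ψ₂ = 0.46:
  ψ₂ = 0.460: g = 0.3341, g' = -0.756 → ψ₂ = 0.902
  ψ₂ = 0.902: g = -0.1465, g' = -2.062 → ψ₂ = 0.831
  ψ₂ = 0.831: g = -0.0228, g' = -1.480 → ψ₂ = 0.816
  ψ₂ = 0.816: g = -0.0007, g' = -1.394 → ψ₂ = 0.815
Converged at ψ₂ = 0.815.
  isobutane: x = 0.236, y = 0.565
  n-butane: x = 0.207, y = 0.334
  cyclohexane: x = 0.557, y = 0.101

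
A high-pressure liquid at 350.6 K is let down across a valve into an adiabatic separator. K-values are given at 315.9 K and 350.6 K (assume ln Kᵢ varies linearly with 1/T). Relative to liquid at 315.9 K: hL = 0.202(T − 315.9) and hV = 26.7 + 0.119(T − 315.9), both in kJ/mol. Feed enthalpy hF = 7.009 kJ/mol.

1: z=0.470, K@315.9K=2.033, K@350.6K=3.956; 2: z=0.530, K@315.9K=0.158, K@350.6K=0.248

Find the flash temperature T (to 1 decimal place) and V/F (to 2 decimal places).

T = 324.6 K, V/F = 0.20

Adiabatic flash: solve Rachford–Rice at each trial T, then check hF = ψ·hV(T) + (1−ψ)·hL(T).
  T = 315.9 K: K = (2.033, 0.158), RR gives ψ = 0.045, H_out = 1.205 kJ/mol
  T = 350.6 K: K = (3.956, 0.248), RR gives ψ = 0.446, H_out = 17.626 kJ/mol
  T = 333.2 K: K = (2.883, 0.200), RR gives ψ = 0.306, H_out = 11.228 kJ/mol
  T = 324.5 K: K = (2.430, 0.178), RR gives ψ = 0.201, H_out = 6.967 kJ/mol
  T = 328.9 K: K = (2.652, 0.189), RR gives ψ = 0.259, H_out = 9.258 kJ/mol
  T = 326.7 K: K = (2.539, 0.184), RR gives ψ = 0.231, H_out = 8.153 kJ/mol
Linear interpolation between T = 324.5 (H_out = 6.967) and T = 326.7 (H_out = 8.153) on hF = 7.009 gives T ≈ 324.6 K, at which ψ = 0.20.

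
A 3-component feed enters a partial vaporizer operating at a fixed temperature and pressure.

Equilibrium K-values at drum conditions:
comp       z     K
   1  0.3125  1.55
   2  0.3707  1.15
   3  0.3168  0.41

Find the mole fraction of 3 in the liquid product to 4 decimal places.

Let β = V/F and solve Σ zᵢ(Kᵢ−1)/(1+β(Kᵢ−1)) = 0.
Check two-phase: ΣzᵢKᵢ = 1.0406 > 1 and Σzᵢ/Kᵢ = 1.2966 > 1, so g(0) = 0.0406 > 0 and g(1) = -0.2966 < 0.
Iterate (Newton) starting at β = 0.41:
  β = 0.4100: g = -0.05392, g' = -0.2622 → β = 0.2044
  β = 0.2044: g = -0.00408, g' = -0.2268 → β = 0.1864
  β = 0.1864: g = -0.00002, g' = -0.2249 → β = 0.1863
Converged at β = 0.1863.
Compositions from xᵢ = zᵢ/(1+β(Kᵢ−1)), yᵢ = Kᵢxᵢ:
  1: x = 0.2835, y = 0.4394
  2: x = 0.3606, y = 0.4147
  3: x = 0.3559, y = 0.1459

x_3 = 0.3559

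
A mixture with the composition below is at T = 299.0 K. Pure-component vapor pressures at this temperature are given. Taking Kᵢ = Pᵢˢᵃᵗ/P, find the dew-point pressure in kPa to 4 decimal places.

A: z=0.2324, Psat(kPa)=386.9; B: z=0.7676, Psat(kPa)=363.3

At the dew point ψ → 1, so Σzᵢ/Kᵢ = 1 with Kᵢ = Pᵢˢᵃᵗ/P ⇒ 1/P = Σzᵢ/Pᵢˢᵃᵗ.
1/P = 0.2324/386.9 + 0.7676/363.3 = 0.0027135 ⇒ P = 368.5241 kPa

Pdew = 368.5241 kPa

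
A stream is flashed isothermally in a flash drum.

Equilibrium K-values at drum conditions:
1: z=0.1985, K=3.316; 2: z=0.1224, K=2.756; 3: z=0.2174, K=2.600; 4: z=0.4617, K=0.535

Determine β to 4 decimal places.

β = 0.9102

Material balance + equilibrium reduce to Σ zᵢ(Kᵢ−1)/(1+β(Kᵢ−1)) = 0.
g(0) = ΣzᵢKᵢ − 1 = 0.8078 and g(1) = 1 − Σzᵢ/Kᵢ = -0.0509, so a root lies in (0, 1).
Iterate (Newton) starting at β = 0.66:
  β = 0.6600: g = 0.14080, g' = -0.5870 → β = 0.8999
  β = 0.8999: g = 0.00577, g' = -0.5573 → β = 0.9102
Converged at β = 0.9102.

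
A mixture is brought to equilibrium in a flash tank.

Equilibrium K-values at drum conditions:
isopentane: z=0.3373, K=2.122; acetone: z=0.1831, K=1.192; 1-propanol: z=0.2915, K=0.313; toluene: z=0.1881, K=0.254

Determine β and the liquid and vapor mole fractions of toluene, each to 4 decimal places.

β = 0.1129, x_toluene = 0.2054, y_toluene = 0.0522

Let β = V/F and solve Σ zᵢ(Kᵢ−1)/(1+β(Kᵢ−1)) = 0.
Feasibility: ΣzᵢKᵢ = 1.0730, Σzᵢ/Kᵢ = 1.9844 — both > 1, two phases present.
Newton–Raphson from β = 0.6:
  β = 0.6000: g = -0.33701, g' = -0.8983 → β = 0.2249
  β = 0.2249: g = -0.06954, g' = -0.6205 → β = 0.1128
  β = 0.1128: g = 0.00006, g' = -0.6275 → β = 0.1129
Converged at β = 0.1129.
Compositions from xᵢ = zᵢ/(1+β(Kᵢ−1)), yᵢ = Kᵢxᵢ:
  isopentane: x = 0.2994, y = 0.6353
  acetone: x = 0.1792, y = 0.2136
  1-propanol: x = 0.3160, y = 0.0989
  toluene: x = 0.2054, y = 0.0522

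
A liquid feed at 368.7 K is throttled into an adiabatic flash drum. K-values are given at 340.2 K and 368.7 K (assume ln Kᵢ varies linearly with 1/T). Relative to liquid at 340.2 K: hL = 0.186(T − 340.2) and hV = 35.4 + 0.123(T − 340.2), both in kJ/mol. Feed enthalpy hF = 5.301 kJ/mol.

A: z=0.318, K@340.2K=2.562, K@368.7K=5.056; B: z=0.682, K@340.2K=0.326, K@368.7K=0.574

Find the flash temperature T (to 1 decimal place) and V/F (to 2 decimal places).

Adiabatic flash: solve Rachford–Rice at each trial T, then check hF = ψ·hV(T) + (1−ψ)·hL(T).
  T = 340.2 K: K = (2.562, 0.326), RR gives ψ = 0.035, H_out = 1.246 kJ/mol
  T = 368.7 K: K = (5.056, 0.574), RR gives ψ = 0.578, H_out = 24.736 kJ/mol
  T = 354.4 K: K = (3.644, 0.437), RR gives ψ = 0.307, H_out = 13.235 kJ/mol
  T = 347.3 K: K = (3.067, 0.379), RR gives ψ = 0.182, H_out = 7.673 kJ/mol
  T = 343.8 K: K = (2.809, 0.352), RR gives ψ = 0.114, H_out = 4.670 kJ/mol
  T = 345.6 K: K = (2.939, 0.365), RR gives ψ = 0.150, H_out = 6.247 kJ/mol
Linear interpolation between T = 343.8 (H_out = 4.670) and T = 345.6 (H_out = 6.247) on hF = 5.301 gives T ≈ 344.5 K, at which ψ = 0.13.

T = 344.5 K, V/F = 0.13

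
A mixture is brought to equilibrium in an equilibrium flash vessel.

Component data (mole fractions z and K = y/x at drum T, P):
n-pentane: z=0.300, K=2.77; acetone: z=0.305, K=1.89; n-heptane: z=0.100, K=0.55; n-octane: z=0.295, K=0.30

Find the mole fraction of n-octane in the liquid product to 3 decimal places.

x_n-octane = 0.522

Let β = V/F and solve Σ zᵢ(Kᵢ−1)/(1+β(Kᵢ−1)) = 0.
g(0) = ΣzᵢKᵢ − 1 = 0.551 and g(1) = 1 − Σzᵢ/Kᵢ = -0.435, so a root lies in (0, 1).
Newton–Raphson from β = 0.5:
  β = 0.500: g = 0.0938, g' = -0.756 → β = 0.624
  β = 0.624: g = -0.0024, g' = -0.807 → β = 0.621
Converged at β = 0.621.
Compositions from xᵢ = zᵢ/(1+β(Kᵢ−1)), yᵢ = Kᵢxᵢ:
  n-pentane: x = 0.143, y = 0.396
  acetone: x = 0.196, y = 0.371
  n-heptane: x = 0.139, y = 0.076
  n-octane: x = 0.522, y = 0.157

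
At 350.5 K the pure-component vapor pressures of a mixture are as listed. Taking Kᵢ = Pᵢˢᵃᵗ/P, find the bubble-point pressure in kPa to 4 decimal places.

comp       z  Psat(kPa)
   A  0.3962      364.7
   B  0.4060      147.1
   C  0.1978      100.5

At the bubble point ψ → 0, so ΣzᵢKᵢ = 1 with Kᵢ = Pᵢˢᵃᵗ/P ⇒ P = ΣzᵢPᵢˢᵃᵗ.
P = 0.3962·364.7 + 0.4060·147.1 + 0.1978·100.5 = 224.0956 kPa

Pbub = 224.0956 kPa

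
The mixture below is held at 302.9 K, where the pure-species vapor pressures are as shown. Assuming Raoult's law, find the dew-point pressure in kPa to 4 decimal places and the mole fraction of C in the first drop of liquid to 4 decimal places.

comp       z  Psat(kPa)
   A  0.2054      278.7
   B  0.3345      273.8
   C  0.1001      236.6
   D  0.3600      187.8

Pdew = 232.6286 kPa, x_C = 0.0984

At the dew point ψ → 1, so Σzᵢ/Kᵢ = 1 with Kᵢ = Pᵢˢᵃᵗ/P ⇒ 1/P = Σzᵢ/Pᵢˢᵃᵗ.
1/P = 0.2054/278.7 + 0.3345/273.8 + 0.1001/236.6 + 0.3600/187.8 = 0.0042987 ⇒ P = 232.6286 kPa
xᵢ = zᵢP/Pᵢˢᵃᵗ ⇒ x_C = 0.1001·232.6286/236.6 = 0.0984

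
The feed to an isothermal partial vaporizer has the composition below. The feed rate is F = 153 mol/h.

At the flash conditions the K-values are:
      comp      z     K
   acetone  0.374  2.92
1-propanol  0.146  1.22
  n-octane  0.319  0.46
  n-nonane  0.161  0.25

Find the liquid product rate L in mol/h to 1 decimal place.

Material balance + equilibrium reduce to Σ zᵢ(Kᵢ−1)/(1+ψ(Kᵢ−1)) = 0.
g(0) = ΣzᵢKᵢ − 1 = 0.457 and g(1) = 1 − Σzᵢ/Kᵢ = -0.585, so a root lies in (0, 1).
Newton–Raphson from ψ = 0.5:
  ψ = 0.500: g = -0.0339, g' = -0.771 → ψ = 0.456
Converged at ψ = 0.456.
Then V = ψ·F = 0.4560·153 = 69.8 mol/h and L = F − V = 83.2 mol/h.

L = 83.2 mol/h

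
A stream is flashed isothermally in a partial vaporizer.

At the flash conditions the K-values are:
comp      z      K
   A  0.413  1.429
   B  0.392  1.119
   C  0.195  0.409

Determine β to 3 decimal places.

β = 0.627

Material balance + equilibrium reduce to Σ zᵢ(Kᵢ−1)/(1+β(Kᵢ−1)) = 0.
Check two-phase: ΣzᵢKᵢ = 1.109 > 1 and Σzᵢ/Kᵢ = 1.116 > 1, so g(0) = 0.109 > 0 and g(1) = -0.116 < 0.
Newton–Raphson from β = 0.5:
  β = 0.500: g = 0.0263, g' = -0.194 → β = 0.636
  β = 0.636: g = -0.0021, g' = -0.227 → β = 0.627
Converged at β = 0.627.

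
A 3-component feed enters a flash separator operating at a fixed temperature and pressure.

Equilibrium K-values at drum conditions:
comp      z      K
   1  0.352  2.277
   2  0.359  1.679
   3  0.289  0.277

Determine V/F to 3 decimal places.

Rachford–Rice: g(V/F) = Σ zᵢ(Kᵢ−1)/(1+V/F(Kᵢ−1)) = 0.
g(0) = ΣzᵢKᵢ − 1 = 0.484 and g(1) = 1 − Σzᵢ/Kᵢ = -0.412, so a root lies in (0, 1).
Iterate (Newton) starting at V/F = 0.37:
  V/F = 0.370: g = 0.2148, g' = -0.652 → V/F = 0.699
  V/F = 0.699: g = -0.0200, g' = -0.855 → V/F = 0.676
Converged at V/F = 0.676.

V/F = 0.676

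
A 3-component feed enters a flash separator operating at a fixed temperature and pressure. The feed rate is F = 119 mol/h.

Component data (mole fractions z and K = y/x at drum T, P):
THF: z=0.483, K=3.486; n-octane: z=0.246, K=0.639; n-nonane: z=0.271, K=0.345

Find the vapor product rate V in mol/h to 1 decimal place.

V = 82.1 mol/h

Let ψ = V/F and solve Σ zᵢ(Kᵢ−1)/(1+ψ(Kᵢ−1)) = 0.
Check two-phase: ΣzᵢKᵢ = 1.934 > 1 and Σzᵢ/Kᵢ = 1.309 > 1, so g(0) = 0.934 > 0 and g(1) = -0.309 < 0.
Newton–Raphson from ψ = 0.5:
  ψ = 0.500: g = 0.1630, g' = -0.898 → ψ = 0.682
  ψ = 0.682: g = 0.0073, g' = -0.847 → ψ = 0.690
Converged at ψ = 0.690.
Then V = ψ·F = 0.6901·119 = 82.1 mol/h and L = F − V = 36.9 mol/h.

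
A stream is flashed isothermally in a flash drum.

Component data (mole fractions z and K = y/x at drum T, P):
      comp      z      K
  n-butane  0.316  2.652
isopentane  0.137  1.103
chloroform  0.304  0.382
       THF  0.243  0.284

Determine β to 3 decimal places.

Rachford–Rice: g(β) = Σ zᵢ(Kᵢ−1)/(1+β(Kᵢ−1)) = 0.
Feasibility: ΣzᵢKᵢ = 1.174, Σzᵢ/Kᵢ = 1.895 — both > 1, two phases present.
Newton iteration, β⁰ = 0.5:
  β = 0.500: g = -0.2436, g' = -0.805 → β = 0.198
  β = 0.198: g = -0.0092, g' = -0.811 → β = 0.186
Converged at β = 0.186.

β = 0.186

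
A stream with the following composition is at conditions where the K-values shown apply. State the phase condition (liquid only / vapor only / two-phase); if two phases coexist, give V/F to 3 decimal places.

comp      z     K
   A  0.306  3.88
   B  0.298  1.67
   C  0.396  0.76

ΣzᵢKᵢ = 1.986; Σzᵢ/Kᵢ = 0.778.
Since Σzᵢ/Kᵢ < 1 the mixture is above its dew point — single vapor phase.

vapor only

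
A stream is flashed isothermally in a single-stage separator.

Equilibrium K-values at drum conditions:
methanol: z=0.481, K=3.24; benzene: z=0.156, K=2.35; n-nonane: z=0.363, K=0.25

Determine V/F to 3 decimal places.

Iterate (Newton) starting at V/F = 0.42:
  V/F = 0.420: g = 0.2921, g' = -1.192 → V/F = 0.665
Converged at V/F = 0.665.

V/F = 0.665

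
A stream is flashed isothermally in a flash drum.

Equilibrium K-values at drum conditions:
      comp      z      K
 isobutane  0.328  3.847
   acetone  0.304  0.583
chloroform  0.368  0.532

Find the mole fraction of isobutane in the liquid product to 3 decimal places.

Material balance + equilibrium reduce to Σ zᵢ(Kᵢ−1)/(1+V/F(Kᵢ−1)) = 0.
Check two-phase: ΣzᵢKᵢ = 1.635 > 1 and Σzᵢ/Kᵢ = 1.298 > 1, so g(0) = 0.635 > 0 and g(1) = -0.298 < 0.
Iterate (Newton) starting at V/F = 0.47:
  V/F = 0.470: g = 0.0209, g' = -0.701 → V/F = 0.500
Converged at V/F = 0.500.
Compositions from xᵢ = zᵢ/(1+V/F(Kᵢ−1)), yᵢ = Kᵢxᵢ:
  isobutane: x = 0.135, y = 0.520
  acetone: x = 0.384, y = 0.224
  chloroform: x = 0.481, y = 0.256

x_isobutane = 0.135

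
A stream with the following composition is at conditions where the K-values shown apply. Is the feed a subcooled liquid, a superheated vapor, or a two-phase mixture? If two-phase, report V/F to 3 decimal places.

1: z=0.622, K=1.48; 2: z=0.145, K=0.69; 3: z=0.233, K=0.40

ΣzᵢKᵢ = 1.114; Σzᵢ/Kᵢ = 1.213.
Both exceed 1, so a two-phase solution exists.
Newton–Raphson from ψ = 0.56:
  ψ = 0.560: g = -0.0296, g' = -0.300 → ψ = 0.461
  ψ = 0.461: g = -0.0013, g' = -0.275 → ψ = 0.457
Converged at ψ = 0.457.

two-phase, V/F = 0.457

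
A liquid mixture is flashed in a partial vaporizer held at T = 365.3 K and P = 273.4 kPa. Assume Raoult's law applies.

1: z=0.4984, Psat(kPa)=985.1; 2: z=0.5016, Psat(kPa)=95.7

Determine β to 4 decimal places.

Raoult's law: Kᵢ = Pᵢˢᵃᵗ/P = Pᵢˢᵃᵗ/273.4.
  K_1 = 985.1/273.4 = 3.603146, K_2 = 95.7/273.4 = 0.350037
Newton iteration, β⁰ = 0.69:
  β = 0.6900: g = -0.12713, g' = -1.1286 → β = 0.5774
  β = 0.5774: g = -0.00350, g' = -1.0820 → β = 0.5741
Converged at β = 0.5741.

β = 0.5741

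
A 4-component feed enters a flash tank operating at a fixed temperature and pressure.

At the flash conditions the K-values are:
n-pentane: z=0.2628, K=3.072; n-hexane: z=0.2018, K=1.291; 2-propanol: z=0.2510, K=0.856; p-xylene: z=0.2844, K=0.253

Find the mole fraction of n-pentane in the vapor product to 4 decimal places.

y_n-pentane = 0.4349

Rachford–Rice: g(V/F) = Σ zᵢ(Kᵢ−1)/(1+V/F(Kᵢ−1)) = 0.
Check two-phase: ΣzᵢKᵢ = 1.3547 > 1 and Σzᵢ/Kᵢ = 1.6592 > 1, so g(0) = 0.3547 > 0 and g(1) = -0.6592 < 0.
Newton iteration, V/F⁰ = 0.5:
  V/F = 0.5000: g = -0.05934, g' = -0.6956 → V/F = 0.4147
  V/F = 0.4147: g = -0.00096, g' = -0.6790 → V/F = 0.4133
Converged at V/F = 0.4133.
Compositions from xᵢ = zᵢ/(1+V/F(Kᵢ−1)), yᵢ = Kᵢxᵢ:
  n-pentane: x = 0.1416, y = 0.4349
  n-hexane: x = 0.1801, y = 0.2326
  2-propanol: x = 0.2669, y = 0.2285
  p-xylene: x = 0.4114, y = 0.1041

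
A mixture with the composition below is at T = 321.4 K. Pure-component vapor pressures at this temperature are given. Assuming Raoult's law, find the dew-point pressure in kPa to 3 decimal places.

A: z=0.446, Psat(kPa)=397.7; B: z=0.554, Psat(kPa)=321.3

Pdew = 351.408 kPa

At the dew point ψ → 1, so Σzᵢ/Kᵢ = 1 with Kᵢ = Pᵢˢᵃᵗ/P ⇒ 1/P = Σzᵢ/Pᵢˢᵃᵗ.
1/P = 0.446/397.7 + 0.554/321.3 = 0.002846 ⇒ P = 351.408 kPa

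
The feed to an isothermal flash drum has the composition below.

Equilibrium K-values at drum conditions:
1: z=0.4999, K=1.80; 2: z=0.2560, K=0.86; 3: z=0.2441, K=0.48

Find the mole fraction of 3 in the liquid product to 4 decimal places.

Rachford–Rice: g(ψ) = Σ zᵢ(Kᵢ−1)/(1+ψ(Kᵢ−1)) = 0.
g(0) = ΣzᵢKᵢ − 1 = 0.2371 and g(1) = 1 − Σzᵢ/Kᵢ = -0.0839, so a root lies in (0, 1).
Newton–Raphson from ψ = 0.6:
  ψ = 0.6000: g = 0.04660, g' = -0.2915 → ψ = 0.7599
  ψ = 0.7599: g = -0.00123, g' = -0.3104 → ψ = 0.7559
Converged at ψ = 0.7559.
Compositions from xᵢ = zᵢ/(1+ψ(Kᵢ−1)), yᵢ = Kᵢxᵢ:
  1: x = 0.3115, y = 0.5607
  2: x = 0.2863, y = 0.2462
  3: x = 0.4022, y = 0.1930

x_3 = 0.4022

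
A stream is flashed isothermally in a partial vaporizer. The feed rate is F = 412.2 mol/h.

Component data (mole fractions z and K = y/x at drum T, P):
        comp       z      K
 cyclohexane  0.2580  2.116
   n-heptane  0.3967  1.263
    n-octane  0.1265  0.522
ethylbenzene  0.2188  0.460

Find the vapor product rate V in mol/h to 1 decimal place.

V = 251.0 mol/h

Iterate (Newton) starting at β = 0.38:
  β = 0.3800: g = 0.07449, g' = -0.3253 → β = 0.6090
Converged at β = 0.6090.
Then V = β·F = 0.6090·412.2 = 251.0 mol/h and L = F − V = 161.2 mol/h.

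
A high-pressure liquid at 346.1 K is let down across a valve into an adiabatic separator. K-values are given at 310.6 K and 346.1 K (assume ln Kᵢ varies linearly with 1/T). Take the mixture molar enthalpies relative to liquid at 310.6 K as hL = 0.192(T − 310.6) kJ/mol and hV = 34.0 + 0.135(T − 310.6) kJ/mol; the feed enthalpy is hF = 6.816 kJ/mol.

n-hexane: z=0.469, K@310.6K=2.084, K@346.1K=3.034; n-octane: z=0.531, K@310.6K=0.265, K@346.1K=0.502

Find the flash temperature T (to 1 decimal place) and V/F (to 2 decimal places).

T = 313.1 K, V/F = 0.19

Adiabatic flash: solve Rachford–Rice at each trial T, then check hF = ψ·hV(T) + (1−ψ)·hL(T).
  T = 310.6 K: K = (2.084, 0.265), RR gives ψ = 0.148, H_out = 5.040 kJ/mol
  T = 346.1 K: K = (3.034, 0.502), RR gives ψ = 0.681, H_out = 28.583 kJ/mol
  T = 328.4 K: K = (2.542, 0.371), RR gives ψ = 0.402, H_out = 16.667 kJ/mol
  T = 319.5 K: K = (2.308, 0.315), RR gives ψ = 0.279, H_out = 11.048 kJ/mol
  T = 315.1 K: K = (2.196, 0.290), RR gives ψ = 0.216, H_out = 8.160 kJ/mol
  T = 312.9 K: K = (2.141, 0.277), RR gives ψ = 0.184, H_out = 6.661 kJ/mol
Linear interpolation between T = 312.9 (H_out = 6.661) and T = 315.1 (H_out = 8.160) on hF = 6.816 gives T ≈ 313.1 K, at which ψ = 0.19.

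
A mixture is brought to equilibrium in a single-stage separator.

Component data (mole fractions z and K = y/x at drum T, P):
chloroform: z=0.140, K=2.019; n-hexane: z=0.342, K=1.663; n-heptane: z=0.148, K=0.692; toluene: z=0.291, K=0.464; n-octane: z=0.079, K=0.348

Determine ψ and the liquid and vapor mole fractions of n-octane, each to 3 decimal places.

ψ = 0.295, x_n-octane = 0.098, y_n-octane = 0.034

Newton–Raphson from ψ = 0.5:
  ψ = 0.500: g = -0.0786, g' = -0.398 → ψ = 0.303
  ψ = 0.303: g = -0.0027, g' = -0.378 → ψ = 0.295
Converged at ψ = 0.295.
Compositions from xᵢ = zᵢ/(1+ψ(Kᵢ−1)), yᵢ = Kᵢxᵢ:
  chloroform: x = 0.108, y = 0.217
  n-hexane: x = 0.286, y = 0.476
  n-heptane: x = 0.163, y = 0.113
  toluene: x = 0.346, y = 0.160
  n-octane: x = 0.098, y = 0.034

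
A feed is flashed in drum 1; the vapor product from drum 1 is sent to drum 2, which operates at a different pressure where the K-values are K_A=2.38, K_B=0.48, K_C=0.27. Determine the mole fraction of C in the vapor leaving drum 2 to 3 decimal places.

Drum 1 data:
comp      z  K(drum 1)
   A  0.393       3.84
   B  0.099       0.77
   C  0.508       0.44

y_C (drum 2) = 0.147

Drum 1:
Let ψ₁ = V/F and solve Σ zᵢ(Kᵢ−1)/(1+ψ₁(Kᵢ−1)) = 0.
Feasibility: ΣzᵢKᵢ = 1.809, Σzᵢ/Kᵢ = 1.385 — both > 1, two phases present.
Newton–Raphson from ψ₁ = 0.65:
  ψ₁ = 0.650: g = -0.0819, g' = -0.792 → ψ₁ = 0.547
  ψ₁ = 0.547: g = 0.0012, g' = -0.824 → ψ₁ = 0.548
Converged at ψ₁ = 0.548.
Drum-1 compositions:
  A: x = 0.154, y = 0.590
  B: x = 0.113, y = 0.087
  C: x = 0.733, y = 0.323
Drum-2 feed = drum-1 vapor: z₂ = (0.5902, 0.0872, 0.3225).
Drum 2:
Material balance + equilibrium reduce to Σ zᵢ(Kᵢ−1)/(1+ψ₂(Kᵢ−1)) = 0.
g(0) = ΣzᵢKᵢ − 1 = 0.534 and g(1) = 1 − Σzᵢ/Kᵢ = -0.624, so a root lies in (0, 1).
Iterate (Newton) starting at ψ₂ = 0.5:
  ψ₂ = 0.500: g = 0.0499, g' = -0.863 → ψ₂ = 0.558
  ψ₂ = 0.558: g = -0.0008, g' = -0.895 → ψ₂ = 0.557
Converged at ψ₂ = 0.557.
  A: x = 0.334, y = 0.794
  B: x = 0.123, y = 0.059
  C: x = 0.543, y = 0.147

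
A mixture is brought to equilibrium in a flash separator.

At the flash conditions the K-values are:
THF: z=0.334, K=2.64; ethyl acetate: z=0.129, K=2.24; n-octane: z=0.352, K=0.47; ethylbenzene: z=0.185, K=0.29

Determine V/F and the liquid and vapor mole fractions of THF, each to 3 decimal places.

Rachford–Rice: g(V/F) = Σ zᵢ(Kᵢ−1)/(1+V/F(Kᵢ−1)) = 0.
Check two-phase: ΣzᵢKᵢ = 1.390 > 1 and Σzᵢ/Kᵢ = 1.571 > 1, so g(0) = 0.390 > 0 and g(1) = -0.571 < 0.
Iterate (Newton) starting at V/F = 0.5:
  V/F = 0.500: g = -0.0578, g' = -0.754 → V/F = 0.423
Converged at V/F = 0.423.
Compositions from xᵢ = zᵢ/(1+V/F(Kᵢ−1)), yᵢ = Kᵢxᵢ:
  THF: x = 0.197, y = 0.521
  ethyl acetate: x = 0.085, y = 0.190
  n-octane: x = 0.454, y = 0.213
  ethylbenzene: x = 0.264, y = 0.077

V/F = 0.423, x_THF = 0.197, y_THF = 0.521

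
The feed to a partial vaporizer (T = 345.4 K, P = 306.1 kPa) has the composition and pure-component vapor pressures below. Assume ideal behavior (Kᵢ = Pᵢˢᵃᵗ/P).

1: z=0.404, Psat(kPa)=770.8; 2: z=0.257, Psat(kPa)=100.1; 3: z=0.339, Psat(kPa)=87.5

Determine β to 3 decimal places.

Raoult's law: Kᵢ = Pᵢˢᵃᵗ/P = Pᵢˢᵃᵗ/306.1.
  K_1 = 770.8/306.1 = 2.51813, K_2 = 100.1/306.1 = 0.32702, K_3 = 87.5/306.1 = 0.28585
Newton–Raphson from β = 0.67:
  β = 0.670: g = -0.4751, g' = -1.251 → β = 0.290
  β = 0.290: g = -0.0944, g' = -0.904 → β = 0.186
  β = 0.186: g = 0.0018, g' = -0.949 → β = 0.187
Converged at β = 0.187.

β = 0.187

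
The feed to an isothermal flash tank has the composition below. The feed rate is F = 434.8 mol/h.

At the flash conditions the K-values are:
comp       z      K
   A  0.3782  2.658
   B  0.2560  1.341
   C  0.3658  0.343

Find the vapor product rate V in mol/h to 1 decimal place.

Let ψ = V/F and solve Σ zᵢ(Kᵢ−1)/(1+ψ(Kᵢ−1)) = 0.
g(0) = ΣzᵢKᵢ − 1 = 0.4740 and g(1) = 1 − Σzᵢ/Kᵢ = -0.3997, so a root lies in (0, 1).
Newton iteration, ψ⁰ = 0.5:
  ψ = 0.5000: g = 0.05952, g' = -0.6827 → ψ = 0.5872
  ψ = 0.5872: g = -0.00082, g' = -0.7061 → ψ = 0.5860
Converged at ψ = 0.5860.
Then V = ψ·F = 0.5860·434.8 = 254.8 mol/h and L = F − V = 180.0 mol/h.

V = 254.8 mol/h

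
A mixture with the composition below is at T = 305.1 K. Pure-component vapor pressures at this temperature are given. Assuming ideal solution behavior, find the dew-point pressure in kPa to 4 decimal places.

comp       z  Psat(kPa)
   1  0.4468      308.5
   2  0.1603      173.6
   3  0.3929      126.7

Pdew = 182.7248 kPa

At the dew point ψ → 1, so Σzᵢ/Kᵢ = 1 with Kᵢ = Pᵢˢᵃᵗ/P ⇒ 1/P = Σzᵢ/Pᵢˢᵃᵗ.
1/P = 0.4468/308.5 + 0.1603/173.6 + 0.3929/126.7 = 0.0054727 ⇒ P = 182.7248 kPa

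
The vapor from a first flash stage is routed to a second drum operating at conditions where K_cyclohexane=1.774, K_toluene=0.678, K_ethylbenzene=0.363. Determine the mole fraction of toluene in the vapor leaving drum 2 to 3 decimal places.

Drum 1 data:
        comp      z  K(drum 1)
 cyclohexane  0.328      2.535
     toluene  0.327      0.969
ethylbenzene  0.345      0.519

Drum 1:
Material balance + equilibrium reduce to Σ zᵢ(Kᵢ−1)/(1+ψ₁(Kᵢ−1)) = 0.
Check two-phase: ΣzᵢKᵢ = 1.327 > 1 and Σzᵢ/Kᵢ = 1.132 > 1, so g(0) = 0.327 > 0 and g(1) = -0.132 < 0.
Newton–Raphson from ψ₁ = 0.37:
  ψ₁ = 0.370: g = 0.1090, g' = -0.433 → ψ₁ = 0.622
  ψ₁ = 0.622: g = 0.0105, g' = -0.365 → ψ₁ = 0.651
Converged at ψ₁ = 0.651.
Drum-1 compositions:
  cyclohexane: x = 0.164, y = 0.416
  toluene: x = 0.334, y = 0.323
  ethylbenzene: x = 0.502, y = 0.261
Drum-2 feed = drum-1 vapor: z₂ = (0.4160, 0.3234, 0.2606).
Drum 2:
Material balance + equilibrium reduce to Σ zᵢ(Kᵢ−1)/(1+ψ₂(Kᵢ−1)) = 0.
Feasibility: ΣzᵢKᵢ = 1.052, Σzᵢ/Kᵢ = 1.429 — both > 1, two phases present.
Newton–Raphson from ψ₂ = 0.5:
  ψ₂ = 0.500: g = -0.1356, g' = -0.405 → ψ₂ = 0.165
  ψ₂ = 0.165: g = -0.0100, g' = -0.365 → ψ₂ = 0.138
Converged at ψ₂ = 0.138.
  cyclohexane: x = 0.376, y = 0.667
  toluene: x = 0.338, y = 0.229
  ethylbenzene: x = 0.286, y = 0.104

y_toluene (drum 2) = 0.229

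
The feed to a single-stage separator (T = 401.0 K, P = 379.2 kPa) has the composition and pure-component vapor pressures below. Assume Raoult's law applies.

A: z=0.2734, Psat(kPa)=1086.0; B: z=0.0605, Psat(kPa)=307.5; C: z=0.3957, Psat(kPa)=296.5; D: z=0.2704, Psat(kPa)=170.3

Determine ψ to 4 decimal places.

ψ = 0.3873

Raoult's law: Kᵢ = Pᵢˢᵃᵗ/P = Pᵢˢᵃᵗ/379.2.
  K_A = 1086.0/379.2 = 2.863924, K_B = 307.5/379.2 = 0.810918, K_C = 296.5/379.2 = 0.781909, K_D = 170.3/379.2 = 0.449103
Iterate (Newton) starting at ψ = 0.5:
  ψ = 0.5000: g = -0.05132, g' = -0.4371 → ψ = 0.3826
  ψ = 0.3826: g = 0.00223, g' = -0.4803 → ψ = 0.3872
  ψ = 0.3872: g = 0.00001, g' = -0.4780 → ψ = 0.3873
Converged at ψ = 0.3873.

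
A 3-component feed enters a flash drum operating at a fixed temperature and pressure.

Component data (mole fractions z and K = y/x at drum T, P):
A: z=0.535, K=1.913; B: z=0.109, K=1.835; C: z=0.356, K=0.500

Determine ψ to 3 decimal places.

Rachford–Rice: g(ψ) = Σ zᵢ(Kᵢ−1)/(1+ψ(Kᵢ−1)) = 0.
Check two-phase: ΣzᵢKᵢ = 1.401 > 1 and Σzᵢ/Kᵢ = 1.051 > 1, so g(0) = 0.401 > 0 and g(1) = -0.051 < 0.
Newton–Raphson from ψ = 0.5:
  ψ = 0.500: g = 0.1622, g' = -0.406 → ψ = 0.899
  ψ = 0.899: g = -0.0032, g' = -0.453 → ψ = 0.892
Converged at ψ = 0.892.

ψ = 0.892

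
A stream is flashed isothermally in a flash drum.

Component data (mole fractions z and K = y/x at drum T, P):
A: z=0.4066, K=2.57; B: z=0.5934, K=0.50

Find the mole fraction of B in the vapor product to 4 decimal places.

Material balance + equilibrium reduce to Σ zᵢ(Kᵢ−1)/(1+ψ(Kᵢ−1)) = 0.
Feasibility: ΣzᵢKᵢ = 1.3417, Σzᵢ/Kᵢ = 1.3450 — both > 1, two phases present.
Binary case is linear: z₁(K₁−1)(1+ψ(K₂−1)) + z₂(K₂−1)(1+ψ(K₁−1)) = 0
⇒ ψ = [z₁(K₁−1)+z₂(K₂−1)] / [−(K₁−1)(K₂−1)] = 0.34166/0.78500 = 0.4352
Compositions from xᵢ = zᵢ/(1+ψ(Kᵢ−1)), yᵢ = Kᵢxᵢ:
  A: x = 0.2415, y = 0.6208
  B: x = 0.7585, y = 0.3792

y_B = 0.3792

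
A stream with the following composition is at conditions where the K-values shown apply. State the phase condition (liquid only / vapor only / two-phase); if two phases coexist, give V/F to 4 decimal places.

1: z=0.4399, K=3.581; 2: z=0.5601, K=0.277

two-phase, V/F = 0.3914

ΣzᵢKᵢ = 1.7304; Σzᵢ/Kᵢ = 2.1449.
Both exceed 1, so a two-phase solution exists.
Binary case is linear: z₁(K₁−1)(1+ψ(K₂−1)) + z₂(K₂−1)(1+ψ(K₁−1)) = 0
⇒ ψ = [z₁(K₁−1)+z₂(K₂−1)] / [−(K₁−1)(K₂−1)] = 0.73043/1.86606 = 0.3914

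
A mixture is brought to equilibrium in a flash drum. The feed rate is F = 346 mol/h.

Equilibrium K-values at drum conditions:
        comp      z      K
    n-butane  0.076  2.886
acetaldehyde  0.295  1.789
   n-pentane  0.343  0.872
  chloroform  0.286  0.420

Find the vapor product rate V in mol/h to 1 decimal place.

Let β = V/F and solve Σ zᵢ(Kᵢ−1)/(1+β(Kᵢ−1)) = 0.
Feasibility: ΣzᵢKᵢ = 1.166, Σzᵢ/Kᵢ = 1.266 — both > 1, two phases present.
Newton iteration, β⁰ = 0.5:
  β = 0.500: g = -0.0399, g' = -0.363 → β = 0.390
Converged at β = 0.390.
Then V = β·F = 0.3900·346 = 134.9 mol/h and L = F − V = 211.1 mol/h.

V = 134.9 mol/h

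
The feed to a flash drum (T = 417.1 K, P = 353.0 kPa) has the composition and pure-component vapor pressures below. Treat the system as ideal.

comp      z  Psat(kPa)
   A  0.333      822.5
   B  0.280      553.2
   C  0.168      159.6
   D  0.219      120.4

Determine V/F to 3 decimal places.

Raoult's law: Kᵢ = Pᵢˢᵃᵗ/P = Pᵢˢᵃᵗ/353.0.
  K_A = 822.5/353.0 = 2.33003, K_B = 553.2/353.0 = 1.56714, K_C = 159.6/353.0 = 0.45212, K_D = 120.4/353.0 = 0.34108
Newton–Raphson from V/F = 0.6:
  V/F = 0.600: g = -0.0110, g' = -0.604 → V/F = 0.582
Converged at V/F = 0.582.

V/F = 0.582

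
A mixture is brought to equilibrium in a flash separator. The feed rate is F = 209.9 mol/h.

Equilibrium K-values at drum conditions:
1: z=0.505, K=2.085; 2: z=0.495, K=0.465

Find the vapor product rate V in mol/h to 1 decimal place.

V = 102.4 mol/h

Rachford–Rice: g(V/F) = Σ zᵢ(Kᵢ−1)/(1+V/F(Kᵢ−1)) = 0.
Check two-phase: ΣzᵢKᵢ = 1.283 > 1 and Σzᵢ/Kᵢ = 1.307 > 1, so g(0) = 0.283 > 0 and g(1) = -0.307 < 0.
Binary case is linear: z₁(K₁−1)(1+V/F(K₂−1)) + z₂(K₂−1)(1+V/F(K₁−1)) = 0
⇒ V/F = [z₁(K₁−1)+z₂(K₂−1)] / [−(K₁−1)(K₂−1)] = 0.2831/0.5805 = 0.488
Then V = V/F·F = 0.4877·209.9 = 102.4 mol/h and L = F − V = 107.5 mol/h.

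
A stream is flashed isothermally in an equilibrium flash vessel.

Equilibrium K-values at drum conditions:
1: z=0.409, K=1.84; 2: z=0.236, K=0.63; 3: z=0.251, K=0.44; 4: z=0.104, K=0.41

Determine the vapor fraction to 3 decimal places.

Rachford–Rice: g(ψ) = Σ zᵢ(Kᵢ−1)/(1+ψ(Kᵢ−1)) = 0.
Check two-phase: ΣzᵢKᵢ = 1.054 > 1 and Σzᵢ/Kᵢ = 1.421 > 1, so g(0) = 0.054 > 0 and g(1) = -0.421 < 0.
Iterate (Newton) starting at ψ = 0.33:
  ψ = 0.330: g = -0.0791, g' = -0.393 → ψ = 0.129
  ψ = 0.129: g = 0.0004, g' = -0.404 → ψ = 0.130
Converged at ψ = 0.130.

ψ = 0.130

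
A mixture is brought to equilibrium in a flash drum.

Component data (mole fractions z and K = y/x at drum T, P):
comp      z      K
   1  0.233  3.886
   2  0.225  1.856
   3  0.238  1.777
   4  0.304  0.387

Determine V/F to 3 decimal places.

V/F = 0.886

Material balance + equilibrium reduce to Σ zᵢ(Kᵢ−1)/(1+V/F(Kᵢ−1)) = 0.
g(0) = ΣzᵢKᵢ − 1 = 0.864 and g(1) = 1 − Σzᵢ/Kᵢ = -0.101, so a root lies in (0, 1).
Iterate (Newton) starting at V/F = 0.35:
  V/F = 0.350: g = 0.3909, g' = -0.852 → V/F = 0.809
  V/F = 0.809: g = 0.0594, g' = -0.736 → V/F = 0.890
  V/F = 0.890: g = -0.0027, g' = -0.808 → V/F = 0.886
Converged at V/F = 0.886.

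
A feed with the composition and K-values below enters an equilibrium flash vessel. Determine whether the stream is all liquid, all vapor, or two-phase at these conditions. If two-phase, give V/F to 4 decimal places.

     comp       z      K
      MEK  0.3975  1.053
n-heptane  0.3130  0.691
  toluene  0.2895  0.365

all liquid

ΣzᵢKᵢ = 0.7405; Σzᵢ/Kᵢ = 1.6236.
Since ΣzᵢKᵢ < 1 the mixture is below its bubble point — single liquid phase.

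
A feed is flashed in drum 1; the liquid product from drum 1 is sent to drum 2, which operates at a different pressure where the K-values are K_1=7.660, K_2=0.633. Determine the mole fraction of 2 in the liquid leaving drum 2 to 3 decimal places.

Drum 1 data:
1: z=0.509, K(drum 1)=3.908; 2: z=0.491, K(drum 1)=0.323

Drum 1:
Binary case is linear: z₁(K₁−1)(1+ψ₁(K₂−1)) + z₂(K₂−1)(1+ψ₁(K₁−1)) = 0
⇒ ψ₁ = [z₁(K₁−1)+z₂(K₂−1)] / [−(K₁−1)(K₂−1)] = 1.1478/1.9687 = 0.583
Drum-1 compositions:
  1: x = 0.189, y = 0.738
  2: x = 0.811, y = 0.262
Drum-2 feed = drum-1 liquid: z₂ = (0.1888, 0.8112).
Drum 2:
Let ψ₂ = V/F and solve Σ zᵢ(Kᵢ−1)/(1+ψ₂(Kᵢ−1)) = 0.
g(0) = ΣzᵢKᵢ − 1 = 0.960 and g(1) = 1 − Σzᵢ/Kᵢ = -0.306, so a root lies in (0, 1).
Binary case is linear: z₁(K₁−1)(1+ψ₂(K₂−1)) + z₂(K₂−1)(1+ψ₂(K₁−1)) = 0
⇒ ψ₂ = [z₁(K₁−1)+z₂(K₂−1)] / [−(K₁−1)(K₂−1)] = 0.9600/2.4442 = 0.393
  1: x = 0.052, y = 0.400
  2: x = 0.948, y = 0.600

x_2 (drum 2) = 0.948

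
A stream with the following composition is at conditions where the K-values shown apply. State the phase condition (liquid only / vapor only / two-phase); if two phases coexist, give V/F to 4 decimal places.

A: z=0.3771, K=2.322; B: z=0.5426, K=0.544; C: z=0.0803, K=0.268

two-phase, V/F = 0.2911

ΣzᵢKᵢ = 1.1923; Σzᵢ/Kᵢ = 1.4595.
Both exceed 1, so a two-phase solution exists.
Iterate (Newton) starting at ψ = 0.51:
  ψ = 0.5100: g = -0.11843, g' = -0.5362 → ψ = 0.2891
  ψ = 0.2891: g = 0.00110, g' = -0.5639 → ψ = 0.2911
Converged at ψ = 0.2911.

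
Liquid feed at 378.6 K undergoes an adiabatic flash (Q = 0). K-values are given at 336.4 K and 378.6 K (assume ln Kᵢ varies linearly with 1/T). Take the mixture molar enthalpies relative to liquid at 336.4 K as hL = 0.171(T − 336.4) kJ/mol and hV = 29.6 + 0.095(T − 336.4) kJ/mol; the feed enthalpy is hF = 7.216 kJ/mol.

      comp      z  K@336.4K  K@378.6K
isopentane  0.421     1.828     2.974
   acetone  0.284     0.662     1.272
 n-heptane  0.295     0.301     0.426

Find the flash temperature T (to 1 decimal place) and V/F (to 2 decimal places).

Adiabatic flash: solve Rachford–Rice at each trial T, then check hF = ψ·hV(T) + (1−ψ)·hL(T).
  T = 336.4 K: K = (1.828, 0.662, 0.301), RR gives ψ = 0.102, H_out = 3.018 kJ/mol
  T = 378.6 K: K = (2.974, 1.272, 0.426), RR gives ψ = 0.917, H_out = 31.421 kJ/mol
  T = 357.5 K: K = (2.365, 0.935, 0.362), RR gives ψ = 0.585, H_out = 19.990 kJ/mol
  T = 346.9 K: K = (2.086, 0.790, 0.331), RR gives ψ = 0.369, H_out = 12.412 kJ/mol
  T = 341.6 K: K = (1.954, 0.724, 0.316), RR gives ψ = 0.242, H_out = 7.967 kJ/mol
  T = 339.0 K: K = (1.890, 0.692, 0.308), RR gives ψ = 0.175, H_out = 5.577 kJ/mol
  T = 340.3 K: K = (1.922, 0.708, 0.312), RR gives ψ = 0.209, H_out = 6.791 kJ/mol
Linear interpolation between T = 340.3 (H_out = 6.791) and T = 341.6 (H_out = 7.967) on hF = 7.216 gives T ≈ 340.8 K, at which ψ = 0.22.

T = 340.8 K, V/F = 0.22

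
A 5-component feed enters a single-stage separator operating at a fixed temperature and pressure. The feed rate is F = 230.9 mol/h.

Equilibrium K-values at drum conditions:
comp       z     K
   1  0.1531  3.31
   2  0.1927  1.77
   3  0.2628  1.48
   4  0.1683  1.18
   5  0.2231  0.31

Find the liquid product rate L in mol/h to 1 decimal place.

L = 49.5 mol/h

Newton iteration, β⁰ = 0.5:
  β = 0.5000: g = 0.16575, g' = -0.5270 → β = 0.8145
  β = 0.8145: g = -0.02042, g' = -0.7307 → β = 0.7865
  β = 0.7865: g = -0.00056, g' = -0.6913 → β = 0.7857
Converged at β = 0.7857.
Then V = β·F = 0.7857·230.9 = 181.4 mol/h and L = F − V = 49.5 mol/h.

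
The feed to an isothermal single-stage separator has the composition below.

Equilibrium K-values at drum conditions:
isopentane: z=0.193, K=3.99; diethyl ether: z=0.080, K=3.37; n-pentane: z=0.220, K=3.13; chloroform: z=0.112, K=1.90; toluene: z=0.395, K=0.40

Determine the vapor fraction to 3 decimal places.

Rachford–Rice: g(ψ) = Σ zᵢ(Kᵢ−1)/(1+ψ(Kᵢ−1)) = 0.
g(0) = ΣzᵢKᵢ − 1 = 1.099 and g(1) = 1 − Σzᵢ/Kᵢ = -0.189, so a root lies in (0, 1).
Iterate (Newton) starting at ψ = 0.5:
  ψ = 0.500: g = 0.2759, g' = -0.939 → ψ = 0.794
  ψ = 0.794: g = 0.0171, g' = -0.893 → ψ = 0.813
Converged at ψ = 0.813.

ψ = 0.813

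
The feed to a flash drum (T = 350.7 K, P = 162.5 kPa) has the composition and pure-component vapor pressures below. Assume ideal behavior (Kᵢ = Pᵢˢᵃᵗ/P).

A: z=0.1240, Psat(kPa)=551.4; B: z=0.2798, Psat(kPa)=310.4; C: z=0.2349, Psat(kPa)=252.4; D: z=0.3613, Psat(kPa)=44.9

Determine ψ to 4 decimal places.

ψ = 0.5028

Raoult's law: Kᵢ = Pᵢˢᵃᵗ/P = Pᵢˢᵃᵗ/162.5.
  K_A = 551.4/162.5 = 3.393231, K_B = 310.4/162.5 = 1.910154, K_C = 252.4/162.5 = 1.553231, K_D = 44.9/162.5 = 0.276308
Material balance + equilibrium reduce to Σ zᵢ(Kᵢ−1)/(1+ψ(Kᵢ−1)) = 0.
Feasibility: ΣzᵢKᵢ = 1.4199, Σzᵢ/Kᵢ = 1.6419 — both > 1, two phases present.
Newton iteration, ψ⁰ = 0.53:
  ψ = 0.5300: g = -0.02106, g' = -0.7844 → ψ = 0.5032
  ψ = 0.5032: g = -0.00024, g' = -0.7672 → ψ = 0.5028
Converged at ψ = 0.5028.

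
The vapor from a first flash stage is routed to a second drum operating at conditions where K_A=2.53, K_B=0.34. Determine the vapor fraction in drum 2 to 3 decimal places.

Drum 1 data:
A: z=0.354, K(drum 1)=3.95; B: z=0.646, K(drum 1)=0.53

V/F (drum 2) = 0.524

Drum 1:
Rachford–Rice: g(ψ₁) = Σ zᵢ(Kᵢ−1)/(1+ψ₁(Kᵢ−1)) = 0.
Check two-phase: ΣzᵢKᵢ = 1.741 > 1 and Σzᵢ/Kᵢ = 1.308 > 1, so g(0) = 0.741 > 0 and g(1) = -0.308 < 0.
Newton–Raphson from ψ₁ = 0.5:
  ψ₁ = 0.500: g = 0.0251, g' = -0.747 → ψ₁ = 0.534
Converged at ψ₁ = 0.534.
Drum-1 compositions:
  A: x = 0.137, y = 0.543
  B: x = 0.863, y = 0.457
Drum-2 feed = drum-1 vapor: z₂ = (0.5428, 0.4572).
Drum 2:
Let ψ₂ = V/F and solve Σ zᵢ(Kᵢ−1)/(1+ψ₂(Kᵢ−1)) = 0.
Feasibility: ΣzᵢKᵢ = 1.529, Σzᵢ/Kᵢ = 1.559 — both > 1, two phases present.
Binary case is linear: z₁(K₁−1)(1+ψ₂(K₂−1)) + z₂(K₂−1)(1+ψ₂(K₁−1)) = 0
⇒ ψ₂ = [z₁(K₁−1)+z₂(K₂−1)] / [−(K₁−1)(K₂−1)] = 0.5288/1.0098 = 0.524
  A: x = 0.301, y = 0.762
  B: x = 0.699, y = 0.238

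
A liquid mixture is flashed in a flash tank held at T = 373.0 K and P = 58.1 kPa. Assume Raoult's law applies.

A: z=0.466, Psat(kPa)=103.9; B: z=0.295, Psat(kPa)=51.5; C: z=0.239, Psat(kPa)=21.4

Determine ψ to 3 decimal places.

ψ = 0.520

Raoult's law: Kᵢ = Pᵢˢᵃᵗ/P = Pᵢˢᵃᵗ/58.1.
  K_A = 103.9/58.1 = 1.78830, K_B = 51.5/58.1 = 0.88640, K_C = 21.4/58.1 = 0.36833
Newton iteration, ψ⁰ = 0.5:
  ψ = 0.500: g = 0.0073, g' = -0.357 → ψ = 0.520
Converged at ψ = 0.520.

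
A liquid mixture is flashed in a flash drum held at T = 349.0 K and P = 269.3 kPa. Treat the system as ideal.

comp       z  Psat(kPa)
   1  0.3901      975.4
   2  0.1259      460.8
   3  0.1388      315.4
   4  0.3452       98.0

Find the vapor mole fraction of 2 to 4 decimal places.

y_2 = 0.1402

Raoult's law: Kᵢ = Pᵢˢᵃᵗ/P = Pᵢˢᵃᵗ/269.3.
  K_1 = 975.4/269.3 = 3.621983, K_2 = 460.8/269.3 = 1.711103, K_3 = 315.4/269.3 = 1.171185, K_4 = 98.0/269.3 = 0.363906
Material balance + equilibrium reduce to Σ zᵢ(Kᵢ−1)/(1+V/F(Kᵢ−1)) = 0.
g(0) = ΣzᵢKᵢ − 1 = 0.9165 and g(1) = 1 − Σzᵢ/Kᵢ = -0.2484, so a root lies in (0, 1).
Newton–Raphson from V/F = 0.33:
  V/F = 0.3300: g = 0.36545, g' = -1.0400 → V/F = 0.6814
  V/F = 0.6814: g = 0.06108, g' = -0.8126 → V/F = 0.7566
  V/F = 0.7566: g = -0.00122, g' = -0.8504 → V/F = 0.7551
Converged at V/F = 0.7551.
Compositions from xᵢ = zᵢ/(1+V/F(Kᵢ−1)), yᵢ = Kᵢxᵢ:
  1: x = 0.1309, y = 0.4742
  2: x = 0.0819, y = 0.1402
  3: x = 0.1229, y = 0.1440
  4: x = 0.6643, y = 0.2417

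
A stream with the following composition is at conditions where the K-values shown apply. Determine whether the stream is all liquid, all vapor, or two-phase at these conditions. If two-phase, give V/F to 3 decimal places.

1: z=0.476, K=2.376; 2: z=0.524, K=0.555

ΣzᵢKᵢ = 1.422; Σzᵢ/Kᵢ = 1.144.
Both exceed 1, so a two-phase solution exists.
Newton iteration, ψ⁰ = 0.39:
  ψ = 0.390: g = 0.1441, g' = -0.534 → ψ = 0.660
  ψ = 0.660: g = 0.0131, g' = -0.456 → ψ = 0.689
Converged at ψ = 0.689.

two-phase, V/F = 0.689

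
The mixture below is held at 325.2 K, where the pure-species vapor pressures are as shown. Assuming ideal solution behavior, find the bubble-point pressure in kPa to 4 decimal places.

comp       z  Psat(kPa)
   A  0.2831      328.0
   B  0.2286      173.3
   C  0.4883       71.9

At the bubble point ψ → 0, so ΣzᵢKᵢ = 1 with Kᵢ = Pᵢˢᵃᵗ/P ⇒ P = ΣzᵢPᵢˢᵃᵗ.
P = 0.2831·328.0 + 0.2286·173.3 + 0.4883·71.9 = 167.5820 kPa

Pbub = 167.5820 kPa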